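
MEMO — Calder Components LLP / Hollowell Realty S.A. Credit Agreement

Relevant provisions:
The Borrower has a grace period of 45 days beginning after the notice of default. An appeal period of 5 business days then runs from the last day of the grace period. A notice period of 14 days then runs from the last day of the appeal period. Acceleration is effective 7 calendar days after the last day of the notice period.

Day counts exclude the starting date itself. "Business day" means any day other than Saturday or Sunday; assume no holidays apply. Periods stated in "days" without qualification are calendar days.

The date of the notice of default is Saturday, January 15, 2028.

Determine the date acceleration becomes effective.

The last day of the grace period: January 15, 2028 + 45 days = February 29, 2028.
From Tuesday, February 29, 2028, 5 business days (Mar 1, Mar 2, Mar 3, Mar 6, Mar 7, skipping weekends) brings us to Tuesday, March 7, 2028, which is the last day of the appeal period.
The last day of the notice period: March 7, 2028 + 14 days = March 21, 2028.
Adding 7 calendar days to March 21, 2028 gives March 28, 2028, which is the date acceleration becomes effective.

March 28, 2028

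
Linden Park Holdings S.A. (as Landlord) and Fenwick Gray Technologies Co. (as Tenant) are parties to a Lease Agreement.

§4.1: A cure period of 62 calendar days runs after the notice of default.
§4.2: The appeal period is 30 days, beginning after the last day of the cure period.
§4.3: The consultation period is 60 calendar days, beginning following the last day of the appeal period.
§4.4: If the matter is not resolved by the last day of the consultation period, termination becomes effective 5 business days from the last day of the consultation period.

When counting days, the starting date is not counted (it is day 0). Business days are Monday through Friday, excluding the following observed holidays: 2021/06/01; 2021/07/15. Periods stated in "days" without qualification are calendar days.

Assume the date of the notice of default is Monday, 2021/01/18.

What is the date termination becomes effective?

The last day of the cure period: 62 calendar days after 2021/01/18 is 2021/03/21.
The last day of the appeal period: 30 calendar days after 2021/03/21 is 2021/04/20.
Adding 60 calendar days to 2021/04/20 gives 2021/06/19, which is the last day of the consultation period.
The date termination becomes effective: 5 business days after Saturday, 2021/06/19, skipping weekends — Jun 21, Jun 22, Jun 23, Jun 24, Jun 25 — lands on Friday, 2021/06/25.

2021/06/25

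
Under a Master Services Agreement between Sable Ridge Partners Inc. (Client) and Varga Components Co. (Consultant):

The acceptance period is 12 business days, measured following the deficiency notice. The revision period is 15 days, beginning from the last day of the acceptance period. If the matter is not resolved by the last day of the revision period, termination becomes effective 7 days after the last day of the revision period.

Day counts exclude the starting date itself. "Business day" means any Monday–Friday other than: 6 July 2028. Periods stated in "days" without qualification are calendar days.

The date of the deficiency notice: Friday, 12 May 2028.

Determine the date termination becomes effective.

21 June 2028

From Friday, 12 May 2028, 12 business days (May 15, May 16, May 17, May 18, …, May 26, May 29, May 30, skipping weekends) brings us to Tuesday, 30 May 2028, which is the last day of the acceptance period.
The last day of the revision period: 15 calendar days after 30 May 2028 is 14 June 2028.
The date termination becomes effective: 7 calendar days after 14 June 2028 is 21 June 2028.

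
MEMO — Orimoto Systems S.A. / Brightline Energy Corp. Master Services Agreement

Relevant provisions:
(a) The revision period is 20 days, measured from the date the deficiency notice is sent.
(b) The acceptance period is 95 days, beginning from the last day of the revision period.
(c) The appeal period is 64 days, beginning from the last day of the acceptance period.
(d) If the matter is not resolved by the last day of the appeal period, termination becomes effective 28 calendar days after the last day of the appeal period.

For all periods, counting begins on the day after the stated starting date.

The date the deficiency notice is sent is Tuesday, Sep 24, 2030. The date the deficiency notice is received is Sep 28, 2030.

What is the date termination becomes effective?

The last day of the revision period: Sep 24, 2030 + 20 days = Oct 14, 2030.
The last day of the acceptance period: Oct 14, 2030 + 95 days = Jan 17, 2031.
The last day of the appeal period: Jan 17, 2031 + 64 days = Mar 22, 2031.
The date termination becomes effective: Mar 22, 2031 + 28 days = Apr 19, 2031.

Apr 19, 2031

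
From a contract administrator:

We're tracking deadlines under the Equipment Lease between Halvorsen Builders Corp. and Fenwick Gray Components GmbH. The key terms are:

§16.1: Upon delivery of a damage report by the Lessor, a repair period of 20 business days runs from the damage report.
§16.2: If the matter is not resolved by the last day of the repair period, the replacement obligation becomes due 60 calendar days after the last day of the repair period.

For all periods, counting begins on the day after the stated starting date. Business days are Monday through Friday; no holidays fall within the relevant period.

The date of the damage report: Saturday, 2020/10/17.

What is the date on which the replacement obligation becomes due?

The last day of the repair period: 20 business days after Saturday, 2020/10/17, skipping weekends — Oct 19, Oct 20, Oct 21, Oct 22, …, Nov 11, Nov 12, Nov 13 — lands on Friday, 2020/11/13.
The date on which the replacement obligation becomes due: 60 calendar days after 2020/11/13 is 2021/01/12.

2021/01/12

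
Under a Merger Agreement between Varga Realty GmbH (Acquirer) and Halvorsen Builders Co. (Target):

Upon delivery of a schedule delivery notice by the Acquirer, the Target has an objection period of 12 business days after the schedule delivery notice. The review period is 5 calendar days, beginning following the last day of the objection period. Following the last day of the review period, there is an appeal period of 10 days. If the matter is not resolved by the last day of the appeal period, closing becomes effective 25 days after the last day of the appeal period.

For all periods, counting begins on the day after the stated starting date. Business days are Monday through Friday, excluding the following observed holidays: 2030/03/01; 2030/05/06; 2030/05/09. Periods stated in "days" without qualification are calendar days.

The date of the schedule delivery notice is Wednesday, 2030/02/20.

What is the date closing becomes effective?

The last day of the objection period: 12 business days after Wednesday, 2030/02/20, skipping weekends and the listed holiday on Mar 1 — Feb 21, Feb 22, Feb 25, Feb 26, …, Mar 7, Mar 8, Mar 11 — lands on Monday, 2030/03/11.
The last day of the review period: 5 calendar days after 2030/03/11 is 2030/03/16.
The last day of the appeal period: 2030/03/16 + 10 days = 2030/03/26.
The date closing becomes effective: 25 calendar days after 2030/03/26 is 2030/04/20.

2030/04/20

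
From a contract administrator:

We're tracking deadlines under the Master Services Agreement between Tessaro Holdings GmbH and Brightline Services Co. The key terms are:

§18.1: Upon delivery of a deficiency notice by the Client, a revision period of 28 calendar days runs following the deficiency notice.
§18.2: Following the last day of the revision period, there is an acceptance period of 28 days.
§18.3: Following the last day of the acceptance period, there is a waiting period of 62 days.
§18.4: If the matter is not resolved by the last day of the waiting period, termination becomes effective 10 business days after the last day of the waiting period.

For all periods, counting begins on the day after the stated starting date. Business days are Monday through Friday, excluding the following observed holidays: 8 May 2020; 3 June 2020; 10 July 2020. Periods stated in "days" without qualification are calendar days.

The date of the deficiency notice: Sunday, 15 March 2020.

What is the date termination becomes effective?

24 July 2020

The last day of the revision period: 28 calendar days after 15 March 2020 is 12 April 2020.
The last day of the acceptance period: 12 April 2020 + 28 days = 10 May 2020.
The last day of the waiting period: 10 May 2020 + 62 days = 11 July 2020.
From Saturday, 11 July 2020, 10 business days (Jul 13, Jul 14, Jul 15, Jul 16, Jul 17, Jul 20, Jul 21, Jul 22, Jul 23, Jul 24, skipping weekends) brings us to Friday, 24 July 2020, which is the date termination becomes effective.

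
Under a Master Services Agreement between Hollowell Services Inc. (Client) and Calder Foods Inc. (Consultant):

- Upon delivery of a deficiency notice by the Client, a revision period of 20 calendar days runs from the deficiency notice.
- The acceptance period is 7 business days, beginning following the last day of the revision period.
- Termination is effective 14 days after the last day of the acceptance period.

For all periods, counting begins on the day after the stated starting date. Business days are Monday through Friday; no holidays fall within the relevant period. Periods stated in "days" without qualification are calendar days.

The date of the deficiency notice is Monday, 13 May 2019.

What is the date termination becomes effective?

25 June 2019

The last day of the revision period: 20 calendar days after 13 May 2019 is 2 June 2019.
From Sunday, 2 June 2019, 7 business days (Jun 3, Jun 4, Jun 5, Jun 6, Jun 7, Jun 10, Jun 11, skipping weekends) brings us to Tuesday, 11 June 2019, which is the last day of the acceptance period.
Adding 14 calendar days to 11 June 2019 gives 25 June 2019, which is the date termination becomes effective.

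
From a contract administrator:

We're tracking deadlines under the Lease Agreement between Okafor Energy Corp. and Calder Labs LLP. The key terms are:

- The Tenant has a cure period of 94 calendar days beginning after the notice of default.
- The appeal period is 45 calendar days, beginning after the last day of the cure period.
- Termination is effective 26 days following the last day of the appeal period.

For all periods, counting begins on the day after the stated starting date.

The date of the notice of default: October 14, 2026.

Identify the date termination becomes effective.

The last day of the cure period: October 14, 2026 + 94 days = January 16, 2027.
The last day of the appeal period: January 16, 2027 + 45 days = March 2, 2027.
The date termination becomes effective: March 2, 2027 + 26 days = March 28, 2027.

March 28, 2027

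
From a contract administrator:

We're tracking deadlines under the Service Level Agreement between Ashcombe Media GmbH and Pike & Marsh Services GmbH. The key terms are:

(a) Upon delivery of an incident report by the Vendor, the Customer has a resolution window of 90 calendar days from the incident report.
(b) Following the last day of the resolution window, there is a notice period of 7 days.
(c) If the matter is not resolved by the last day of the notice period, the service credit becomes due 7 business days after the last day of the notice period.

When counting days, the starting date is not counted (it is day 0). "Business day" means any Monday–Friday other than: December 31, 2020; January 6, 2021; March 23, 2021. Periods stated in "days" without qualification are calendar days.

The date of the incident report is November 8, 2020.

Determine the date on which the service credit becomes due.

February 23, 2021

Adding 90 calendar days to November 8, 2020 gives February 6, 2021, which is the last day of the resolution window.
The last day of the notice period: February 6, 2021 + 7 days = February 13, 2021.
The date on which the service credit becomes due: 7 business days after Saturday, February 13, 2021, skipping weekends — Feb 15, Feb 16, Feb 17, Feb 18, Feb 19, Feb 22, Feb 23 — lands on Tuesday, February 23, 2021.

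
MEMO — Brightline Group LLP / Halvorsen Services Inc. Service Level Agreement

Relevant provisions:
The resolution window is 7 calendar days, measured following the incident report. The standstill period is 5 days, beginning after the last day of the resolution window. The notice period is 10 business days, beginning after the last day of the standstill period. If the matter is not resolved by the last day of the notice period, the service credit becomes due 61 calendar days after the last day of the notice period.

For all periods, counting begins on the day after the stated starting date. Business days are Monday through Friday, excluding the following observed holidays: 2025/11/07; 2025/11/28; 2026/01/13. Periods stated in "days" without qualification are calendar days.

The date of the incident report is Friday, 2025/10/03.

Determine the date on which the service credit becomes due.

2025/12/29

The last day of the resolution window: 2025/10/03 + 7 days = 2025/10/10.
The last day of the standstill period: 5 calendar days after 2025/10/10 is 2025/10/15.
The last day of the notice period: counting 10 business days from Wednesday, 2025/10/15 (Oct 16, Oct 17, Oct 20, Oct 21, Oct 22, Oct 23, Oct 24, Oct 27, Oct 28, Oct 29, skipping weekends) reaches Wednesday, 2025/10/29.
The date on which the service credit becomes due: 61 calendar days after 2025/10/29 is 2025/12/29.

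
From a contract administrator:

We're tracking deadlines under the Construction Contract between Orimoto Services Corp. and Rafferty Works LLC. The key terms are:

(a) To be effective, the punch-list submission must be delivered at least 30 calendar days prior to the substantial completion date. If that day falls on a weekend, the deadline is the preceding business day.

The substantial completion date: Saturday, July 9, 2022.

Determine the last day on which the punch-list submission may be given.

Counting back 30 calendar days from July 9, 2022 gives June 9, 2022. That is a Thursday, so no adjustment is needed.

June 9, 2022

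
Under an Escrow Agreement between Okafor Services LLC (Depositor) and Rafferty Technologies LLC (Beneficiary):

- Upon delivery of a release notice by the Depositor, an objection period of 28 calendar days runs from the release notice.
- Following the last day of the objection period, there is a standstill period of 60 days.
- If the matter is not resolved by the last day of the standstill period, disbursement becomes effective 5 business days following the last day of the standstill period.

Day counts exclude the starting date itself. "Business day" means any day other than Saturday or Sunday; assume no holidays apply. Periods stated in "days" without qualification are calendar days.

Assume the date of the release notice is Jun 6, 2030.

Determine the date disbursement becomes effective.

Adding 28 calendar days to Jun 6, 2030 gives Jul 4, 2030, which is the last day of the objection period.
The last day of the standstill period: 60 calendar days after Jul 4, 2030 is Sep 2, 2030.
The date disbursement becomes effective: counting 5 business days from Monday, Sep 2, 2030 (Sep 3, Sep 4, Sep 5, Sep 6, Sep 9, skipping weekends) reaches Monday, Sep 9, 2030.

Sep 9, 2030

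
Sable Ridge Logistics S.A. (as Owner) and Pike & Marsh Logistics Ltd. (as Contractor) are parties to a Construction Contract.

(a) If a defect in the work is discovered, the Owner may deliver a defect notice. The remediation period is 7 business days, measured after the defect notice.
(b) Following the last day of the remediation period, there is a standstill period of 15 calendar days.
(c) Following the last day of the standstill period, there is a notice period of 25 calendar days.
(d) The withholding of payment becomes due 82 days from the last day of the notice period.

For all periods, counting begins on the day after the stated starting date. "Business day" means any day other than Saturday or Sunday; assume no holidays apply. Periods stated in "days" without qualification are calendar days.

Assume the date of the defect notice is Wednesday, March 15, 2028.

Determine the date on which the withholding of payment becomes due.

July 24, 2028

From Wednesday, March 15, 2028, 7 business days (Mar 16, Mar 17, Mar 20, Mar 21, Mar 22, Mar 23, Mar 24, skipping weekends) brings us to Friday, March 24, 2028, which is the last day of the remediation period.
The last day of the standstill period: March 24, 2028 + 15 days = April 8, 2028.
The last day of the notice period: 25 calendar days after April 8, 2028 is May 3, 2028.
The date on which the withholding of payment becomes due: May 3, 2028 + 82 days = July 24, 2028.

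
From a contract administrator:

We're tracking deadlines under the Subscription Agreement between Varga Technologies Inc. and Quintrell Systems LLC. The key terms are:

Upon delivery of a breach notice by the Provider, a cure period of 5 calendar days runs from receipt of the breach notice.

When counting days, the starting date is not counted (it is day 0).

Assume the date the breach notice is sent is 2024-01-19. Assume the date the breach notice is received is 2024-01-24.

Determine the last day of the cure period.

Adding 5 calendar days to 2024-01-24 gives 2024-01-29, which is the last day of the cure period.

2024-01-29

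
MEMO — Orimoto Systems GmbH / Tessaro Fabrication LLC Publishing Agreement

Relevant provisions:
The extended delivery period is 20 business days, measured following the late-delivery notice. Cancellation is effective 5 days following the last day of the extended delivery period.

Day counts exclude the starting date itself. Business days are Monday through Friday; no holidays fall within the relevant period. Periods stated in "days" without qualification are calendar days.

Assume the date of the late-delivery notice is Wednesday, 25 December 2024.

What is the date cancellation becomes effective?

The last day of the extended delivery period: 20 business days after Wednesday, 25 December 2024, skipping weekends — Dec 26, Dec 27, Dec 30, Dec 31, …, Jan 20, Jan 21, Jan 22 — lands on Wednesday, 22 January 2025.
The date cancellation becomes effective: 22 January 2025 + 5 days = 27 January 2025.

27 January 2025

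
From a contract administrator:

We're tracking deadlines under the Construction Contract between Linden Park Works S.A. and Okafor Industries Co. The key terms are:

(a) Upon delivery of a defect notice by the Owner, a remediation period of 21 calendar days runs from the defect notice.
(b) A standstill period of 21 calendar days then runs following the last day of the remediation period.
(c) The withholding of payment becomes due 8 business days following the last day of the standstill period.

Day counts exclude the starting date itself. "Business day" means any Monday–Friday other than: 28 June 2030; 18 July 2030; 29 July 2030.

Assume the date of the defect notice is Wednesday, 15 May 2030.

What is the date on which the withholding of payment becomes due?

Adding 21 calendar days to 15 May 2030 gives 5 June 2030, which is the last day of the remediation period.
Adding 21 calendar days to 5 June 2030 gives 26 June 2030, which is the last day of the standstill period.
The date on which the withholding of payment becomes due: 8 business days after Wednesday, 26 June 2030, skipping weekends and the listed holiday on Jun 28 — Jun 27, Jul 1, Jul 2, Jul 3, Jul 4, Jul 5, Jul 8, Jul 9 — lands on Tuesday, 9 July 2030.

9 July 2030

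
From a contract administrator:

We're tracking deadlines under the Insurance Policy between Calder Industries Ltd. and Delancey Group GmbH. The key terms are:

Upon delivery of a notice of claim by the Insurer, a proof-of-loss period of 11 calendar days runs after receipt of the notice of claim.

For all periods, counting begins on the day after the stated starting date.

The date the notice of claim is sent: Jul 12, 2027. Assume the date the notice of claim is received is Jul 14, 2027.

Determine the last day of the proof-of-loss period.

Jul 25, 2027

Adding 11 calendar days to Jul 14, 2027 gives Jul 25, 2027, which is the last day of the proof-of-loss period.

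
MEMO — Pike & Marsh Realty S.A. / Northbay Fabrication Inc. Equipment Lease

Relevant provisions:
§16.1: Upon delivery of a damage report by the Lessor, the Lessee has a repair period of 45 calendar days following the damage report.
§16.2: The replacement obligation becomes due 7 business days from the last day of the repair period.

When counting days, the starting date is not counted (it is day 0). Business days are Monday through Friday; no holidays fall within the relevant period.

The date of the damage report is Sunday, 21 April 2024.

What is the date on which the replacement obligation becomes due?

14 June 2024

The last day of the repair period: 45 calendar days after 21 April 2024 is 5 June 2024.
The date on which the replacement obligation becomes due: counting 7 business days from Wednesday, 5 June 2024 (Jun 6, Jun 7, Jun 10, Jun 11, Jun 12, Jun 13, Jun 14, skipping weekends) reaches Friday, 14 June 2024.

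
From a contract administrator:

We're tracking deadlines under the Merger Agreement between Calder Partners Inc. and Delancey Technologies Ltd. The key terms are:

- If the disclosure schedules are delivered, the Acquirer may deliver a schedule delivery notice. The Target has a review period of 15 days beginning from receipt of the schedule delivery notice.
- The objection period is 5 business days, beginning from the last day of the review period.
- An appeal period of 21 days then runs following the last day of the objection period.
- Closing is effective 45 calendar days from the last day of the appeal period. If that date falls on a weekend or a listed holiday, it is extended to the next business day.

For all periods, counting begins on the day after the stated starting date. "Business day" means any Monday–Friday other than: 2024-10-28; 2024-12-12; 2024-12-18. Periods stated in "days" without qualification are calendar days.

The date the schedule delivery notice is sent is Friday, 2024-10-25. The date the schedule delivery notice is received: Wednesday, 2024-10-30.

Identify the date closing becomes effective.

The last day of the review period: 15 calendar days after 2024-10-30 is 2024-11-14.
The last day of the objection period: 5 business days after Thursday, 2024-11-14, skipping weekends — Nov 15, Nov 18, Nov 19, Nov 20, Nov 21 — lands on Thursday, 2024-11-21.
The last day of the appeal period: 21 calendar days after 2024-11-21 is 2024-12-12.
Adding 45 calendar days to 2024-12-12 gives 2025-01-26, which is the date closing becomes effective. That falls on a Sunday, so it rolls to the next business day, Monday, 2025-01-27.

2025-01-27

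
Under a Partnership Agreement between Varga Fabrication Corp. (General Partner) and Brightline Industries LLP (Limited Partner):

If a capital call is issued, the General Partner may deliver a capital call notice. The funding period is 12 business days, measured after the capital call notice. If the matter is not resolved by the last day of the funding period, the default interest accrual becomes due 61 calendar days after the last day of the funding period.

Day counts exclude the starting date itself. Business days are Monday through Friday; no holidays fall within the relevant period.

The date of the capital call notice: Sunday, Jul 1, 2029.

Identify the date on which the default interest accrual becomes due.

Sep 16, 2029

From Sunday, Jul 1, 2029, 12 business days (Jul 2, Jul 3, Jul 4, Jul 5, …, Jul 13, Jul 16, Jul 17, skipping weekends) brings us to Tuesday, Jul 17, 2029, which is the last day of the funding period.
The date on which the default interest accrual becomes due: Jul 17, 2029 + 61 days = Sep 16, 2029.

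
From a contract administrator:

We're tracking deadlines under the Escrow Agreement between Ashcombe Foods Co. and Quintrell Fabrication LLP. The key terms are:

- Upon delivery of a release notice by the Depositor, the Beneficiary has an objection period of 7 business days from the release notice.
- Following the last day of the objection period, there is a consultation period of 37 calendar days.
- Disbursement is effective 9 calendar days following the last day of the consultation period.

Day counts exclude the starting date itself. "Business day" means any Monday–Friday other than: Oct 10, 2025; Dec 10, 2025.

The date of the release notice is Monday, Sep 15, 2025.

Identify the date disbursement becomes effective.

The last day of the objection period: 7 business days after Monday, Sep 15, 2025, skipping weekends — Sep 16, Sep 17, Sep 18, Sep 19, Sep 22, Sep 23, Sep 24 — lands on Wednesday, Sep 24, 2025.
Adding 37 calendar days to Sep 24, 2025 gives Oct 31, 2025, which is the last day of the consultation period.
Adding 9 calendar days to Oct 31, 2025 gives Nov 9, 2025, which is the date disbursement becomes effective.

Nov 9, 2025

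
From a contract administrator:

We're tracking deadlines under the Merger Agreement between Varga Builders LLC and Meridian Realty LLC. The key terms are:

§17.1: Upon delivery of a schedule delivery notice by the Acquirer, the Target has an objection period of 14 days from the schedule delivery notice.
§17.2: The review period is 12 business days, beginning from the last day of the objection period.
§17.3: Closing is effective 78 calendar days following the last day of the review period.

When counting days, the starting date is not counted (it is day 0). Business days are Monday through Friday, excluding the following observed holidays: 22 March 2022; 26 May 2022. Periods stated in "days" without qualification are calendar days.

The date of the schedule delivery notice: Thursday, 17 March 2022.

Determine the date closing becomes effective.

Adding 14 calendar days to 17 March 2022 gives 31 March 2022, which is the last day of the objection period.
The last day of the review period: 12 business days after Thursday, 31 March 2022, skipping weekends — Apr 1, Apr 4, Apr 5, Apr 6, …, Apr 14, Apr 15, Apr 18 — lands on Monday, 18 April 2022.
The date closing becomes effective: 78 calendar days after 18 April 2022 is 5 July 2022.

5 July 2022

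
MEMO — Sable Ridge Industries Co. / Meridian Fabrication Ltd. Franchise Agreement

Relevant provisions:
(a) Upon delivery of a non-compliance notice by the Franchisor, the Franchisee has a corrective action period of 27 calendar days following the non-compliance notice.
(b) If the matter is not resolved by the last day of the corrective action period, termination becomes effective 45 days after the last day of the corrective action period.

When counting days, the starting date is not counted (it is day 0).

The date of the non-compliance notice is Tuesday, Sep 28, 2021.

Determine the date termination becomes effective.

Dec 9, 2021

The last day of the corrective action period: Sep 28, 2021 + 27 days = Oct 25, 2021.
The date termination becomes effective: 45 calendar days after Oct 25, 2021 is Dec 9, 2021.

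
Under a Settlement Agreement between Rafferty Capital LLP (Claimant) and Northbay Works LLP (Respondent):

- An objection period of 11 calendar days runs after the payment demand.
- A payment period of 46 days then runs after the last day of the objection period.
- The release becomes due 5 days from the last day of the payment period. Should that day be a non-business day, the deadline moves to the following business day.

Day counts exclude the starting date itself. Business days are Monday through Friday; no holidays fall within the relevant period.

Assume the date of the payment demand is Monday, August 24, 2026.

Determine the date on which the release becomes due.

October 26, 2026

Adding 11 calendar days to August 24, 2026 gives September 4, 2026, which is the last day of the objection period.
The last day of the payment period: 46 calendar days after September 4, 2026 is October 20, 2026.
The date on which the release becomes due: October 20, 2026 + 5 days = October 25, 2026. That falls on a Sunday, so it rolls to the next business day, Monday, October 26, 2026.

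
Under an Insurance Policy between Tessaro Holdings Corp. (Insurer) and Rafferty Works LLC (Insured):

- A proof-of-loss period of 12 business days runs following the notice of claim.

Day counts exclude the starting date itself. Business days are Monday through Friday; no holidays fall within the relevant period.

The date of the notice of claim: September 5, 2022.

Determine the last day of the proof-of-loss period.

The last day of the proof-of-loss period: 12 business days after Monday, September 5, 2022, skipping weekends — Sep 6, Sep 7, Sep 8, Sep 9, …, Sep 19, Sep 20, Sep 21 — lands on Wednesday, September 21, 2022.

September 21, 2022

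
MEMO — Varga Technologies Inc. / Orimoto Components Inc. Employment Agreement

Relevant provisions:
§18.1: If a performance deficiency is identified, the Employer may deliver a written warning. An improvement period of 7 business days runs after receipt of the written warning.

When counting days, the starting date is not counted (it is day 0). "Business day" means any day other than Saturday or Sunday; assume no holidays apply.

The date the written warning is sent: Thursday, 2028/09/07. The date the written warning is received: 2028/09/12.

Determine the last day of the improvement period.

2028/09/21

From Tuesday, 2028/09/12, 7 business days (Sep 13, Sep 14, Sep 15, Sep 18, Sep 19, Sep 20, Sep 21, skipping weekends) brings us to Thursday, 2028/09/21, which is the last day of the improvement period.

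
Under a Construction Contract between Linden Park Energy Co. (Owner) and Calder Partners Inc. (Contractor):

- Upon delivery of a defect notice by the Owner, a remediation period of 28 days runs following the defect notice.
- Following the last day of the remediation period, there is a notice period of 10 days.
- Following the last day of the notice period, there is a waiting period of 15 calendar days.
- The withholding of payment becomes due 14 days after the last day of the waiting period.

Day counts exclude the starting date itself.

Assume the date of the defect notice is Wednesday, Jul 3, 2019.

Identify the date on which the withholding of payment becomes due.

Adding 28 calendar days to Jul 3, 2019 gives Jul 31, 2019, which is the last day of the remediation period.
Adding 10 calendar days to Jul 31, 2019 gives Aug 10, 2019, which is the last day of the notice period.
The last day of the waiting period: 15 calendar days after Aug 10, 2019 is Aug 25, 2019.
The date on which the withholding of payment becomes due: 14 calendar days after Aug 25, 2019 is Sep 8, 2019.

Sep 8, 2019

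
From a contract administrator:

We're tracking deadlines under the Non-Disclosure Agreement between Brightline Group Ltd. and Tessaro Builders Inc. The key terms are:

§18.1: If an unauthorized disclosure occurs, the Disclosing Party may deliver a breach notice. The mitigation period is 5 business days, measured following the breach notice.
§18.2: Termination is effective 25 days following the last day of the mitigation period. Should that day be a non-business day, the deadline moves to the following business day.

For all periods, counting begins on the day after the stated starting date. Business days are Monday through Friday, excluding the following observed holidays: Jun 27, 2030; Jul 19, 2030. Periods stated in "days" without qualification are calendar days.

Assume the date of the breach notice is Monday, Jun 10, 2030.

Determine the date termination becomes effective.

The last day of the mitigation period: 5 business days after Monday, Jun 10, 2030, skipping weekends — Jun 11, Jun 12, Jun 13, Jun 14, Jun 17 — lands on Monday, Jun 17, 2030.
The date termination becomes effective: Jun 17, 2030 + 25 days = Jul 12, 2030. Jul 12, 2030 is a Friday and is not a listed holiday, so no roll-forward applies.

Jul 12, 2030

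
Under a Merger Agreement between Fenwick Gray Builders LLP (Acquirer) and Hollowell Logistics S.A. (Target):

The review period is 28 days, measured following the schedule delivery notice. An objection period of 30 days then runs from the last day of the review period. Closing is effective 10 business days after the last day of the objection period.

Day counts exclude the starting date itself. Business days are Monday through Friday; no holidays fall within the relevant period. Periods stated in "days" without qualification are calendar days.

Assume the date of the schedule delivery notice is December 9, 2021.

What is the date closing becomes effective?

The last day of the review period: 28 calendar days after December 9, 2021 is January 6, 2022.
Adding 30 calendar days to January 6, 2022 gives February 5, 2022, which is the last day of the objection period.
The date closing becomes effective: 10 business days after Saturday, February 5, 2022, skipping weekends — Feb 7, Feb 8, Feb 9, Feb 10, Feb 11, Feb 14, Feb 15, Feb 16, Feb 17, Feb 18 — lands on Friday, February 18, 2022.

February 18, 2022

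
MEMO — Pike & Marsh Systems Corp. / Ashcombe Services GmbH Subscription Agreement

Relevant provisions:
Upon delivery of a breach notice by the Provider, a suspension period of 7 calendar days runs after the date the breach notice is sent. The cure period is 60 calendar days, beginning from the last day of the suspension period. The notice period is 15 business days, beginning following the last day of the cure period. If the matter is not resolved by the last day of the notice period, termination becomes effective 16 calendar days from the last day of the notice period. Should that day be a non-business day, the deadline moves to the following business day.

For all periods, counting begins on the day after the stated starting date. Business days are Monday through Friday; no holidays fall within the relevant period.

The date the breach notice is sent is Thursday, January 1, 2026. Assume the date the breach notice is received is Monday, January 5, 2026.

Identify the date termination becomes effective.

The last day of the suspension period: 7 calendar days after January 1, 2026 is January 8, 2026.
The last day of the cure period: January 8, 2026 + 60 days = March 9, 2026.
The last day of the notice period: 15 business days after Monday, March 9, 2026, skipping weekends — Mar 10, Mar 11, Mar 12, Mar 13, …, Mar 26, Mar 27, Mar 30 — lands on Monday, March 30, 2026.
The date termination becomes effective: March 30, 2026 + 16 days = April 15, 2026. April 15, 2026 is a Wednesday, so no roll-forward applies.

April 15, 2026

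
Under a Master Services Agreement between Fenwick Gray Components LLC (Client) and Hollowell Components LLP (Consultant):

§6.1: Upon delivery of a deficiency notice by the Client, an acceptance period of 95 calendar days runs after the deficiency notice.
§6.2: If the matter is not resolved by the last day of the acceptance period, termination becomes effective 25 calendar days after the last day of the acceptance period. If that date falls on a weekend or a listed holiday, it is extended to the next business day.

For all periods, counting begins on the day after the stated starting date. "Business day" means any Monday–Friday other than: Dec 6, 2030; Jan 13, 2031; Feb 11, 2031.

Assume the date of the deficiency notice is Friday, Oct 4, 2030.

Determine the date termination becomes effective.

The last day of the acceptance period: 95 calendar days after Oct 4, 2030 is Jan 7, 2031.
Adding 25 calendar days to Jan 7, 2031 gives Feb 1, 2031, which is the date termination becomes effective. That falls on a Saturday, so it rolls to the next business day, Monday, Feb 3, 2031.

Feb 3, 2031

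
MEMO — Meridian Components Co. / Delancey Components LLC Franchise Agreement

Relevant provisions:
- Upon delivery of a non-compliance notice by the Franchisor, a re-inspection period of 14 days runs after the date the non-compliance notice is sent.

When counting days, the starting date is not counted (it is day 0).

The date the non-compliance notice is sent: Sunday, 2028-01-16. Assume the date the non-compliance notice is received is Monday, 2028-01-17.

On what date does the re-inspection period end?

2028-01-30

Adding 14 calendar days to 2028-01-16 gives 2028-01-30, which is the last day of the re-inspection period.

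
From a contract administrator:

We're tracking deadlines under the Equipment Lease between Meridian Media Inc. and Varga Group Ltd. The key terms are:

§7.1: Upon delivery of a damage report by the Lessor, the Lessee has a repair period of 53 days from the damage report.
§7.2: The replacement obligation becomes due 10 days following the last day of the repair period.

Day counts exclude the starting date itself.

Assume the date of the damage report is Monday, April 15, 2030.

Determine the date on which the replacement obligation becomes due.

June 17, 2030

The last day of the repair period: 53 calendar days after April 15, 2030 is June 7, 2030.
The date on which the replacement obligation becomes due: 10 calendar days after June 7, 2030 is June 17, 2030.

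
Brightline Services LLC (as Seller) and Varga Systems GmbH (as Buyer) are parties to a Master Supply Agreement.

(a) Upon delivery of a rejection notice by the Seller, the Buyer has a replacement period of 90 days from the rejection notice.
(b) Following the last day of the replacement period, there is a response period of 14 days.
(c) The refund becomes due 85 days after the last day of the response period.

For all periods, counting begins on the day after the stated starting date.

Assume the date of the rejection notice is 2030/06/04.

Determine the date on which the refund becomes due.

2030/12/10

The last day of the replacement period: 90 calendar days after 2030/06/04 is 2030/09/02.
The last day of the response period: 2030/09/02 + 14 days = 2030/09/16.
The date on which the refund becomes due: 85 calendar days after 2030/09/16 is 2030/12/10.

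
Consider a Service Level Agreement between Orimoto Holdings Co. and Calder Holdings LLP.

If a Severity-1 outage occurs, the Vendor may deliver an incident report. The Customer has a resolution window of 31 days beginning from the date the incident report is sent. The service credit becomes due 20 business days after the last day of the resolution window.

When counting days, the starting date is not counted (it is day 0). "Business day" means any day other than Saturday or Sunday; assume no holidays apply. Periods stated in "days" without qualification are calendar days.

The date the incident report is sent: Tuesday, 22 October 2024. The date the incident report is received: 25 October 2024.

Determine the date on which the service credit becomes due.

20 December 2024

The last day of the resolution window: 22 October 2024 + 31 days = 22 November 2024.
The date on which the service credit becomes due: 20 business days after Friday, 22 November 2024, skipping weekends — Nov 25, Nov 26, Nov 27, Nov 28, …, Dec 18, Dec 19, Dec 20 — lands on Friday, 20 December 2024.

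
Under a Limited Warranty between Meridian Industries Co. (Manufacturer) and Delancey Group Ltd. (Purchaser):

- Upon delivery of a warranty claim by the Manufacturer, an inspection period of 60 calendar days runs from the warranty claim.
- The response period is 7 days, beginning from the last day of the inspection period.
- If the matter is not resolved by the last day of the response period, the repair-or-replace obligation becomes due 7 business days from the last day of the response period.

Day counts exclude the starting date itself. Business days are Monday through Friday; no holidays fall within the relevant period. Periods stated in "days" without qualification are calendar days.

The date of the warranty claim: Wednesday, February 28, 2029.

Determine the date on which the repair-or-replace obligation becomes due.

The last day of the inspection period: February 28, 2029 + 60 days = April 29, 2029.
The last day of the response period: April 29, 2029 + 7 days = May 6, 2029.
From Sunday, May 6, 2029, 7 business days (May 7, May 8, May 9, May 10, May 11, May 14, May 15, skipping weekends) brings us to Tuesday, May 15, 2029, which is the date on which the repair-or-replace obligation becomes due.

May 15, 2029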